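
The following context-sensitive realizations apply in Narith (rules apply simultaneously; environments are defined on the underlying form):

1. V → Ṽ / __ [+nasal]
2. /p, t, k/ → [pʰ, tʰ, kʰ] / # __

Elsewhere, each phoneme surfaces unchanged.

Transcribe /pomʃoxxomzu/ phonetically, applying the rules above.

/p/ meets the environment for rule 2 (word-initially) → [pʰ].
Rule 1 applies to /o/ (between /p/ and /m/: before a nasal consonant) → [õ].
/m/ (between /o/ and /ʃ/): no rule targets it → [m].
/ʃ/ — not in any rule's target class → [ʃ].
/o/ (between /ʃ/ and /x/) fails the environment for rule 1, so it stays [o].
/x/ — not in any rule's target class → [x].
/x/ (between /x/ and /o/) is unaffected → [x].
Rule 1 applies to /o/ (between /x/ and /m/: before a nasal consonant) → [õ].
/m/ stays [m].
/z/ stays [z].
/u/ — word-final; rule 1 does not apply here → [u].

[pʰõmʃoxxõmzu]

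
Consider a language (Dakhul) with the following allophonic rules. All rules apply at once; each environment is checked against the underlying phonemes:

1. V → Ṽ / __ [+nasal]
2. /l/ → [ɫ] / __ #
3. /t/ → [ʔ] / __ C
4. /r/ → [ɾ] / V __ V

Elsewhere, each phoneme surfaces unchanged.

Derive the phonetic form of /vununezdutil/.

[vũnũnezdutiɫ]

/v/ — not in any rule's target class → [v].
/u/ (between /v/ and /n/): before a nasal consonant, so rule 1 applies → [ũ].
/n/ — not in any rule's target class → [n].
/u/ (between /n/ and /n/): before a nasal consonant, so rule 1 applies → [ũ].
/n/ (between /u/ and /e/) is unaffected → [n].
/e/ (between /n/ and /z/) is in the target of rule 1 but the environment (before a nasal consonant) is not met → [e].
/z/ stays [z].
/d/ — not in any rule's target class → [d].
/u/ (between /d/ and /t/) fails the environment for rule 1, so it stays [u].
/t/ — between /u/ and /i/; rule 3 does not apply here → [t].
/i/ (between /t/ and /l/) fails the environment for rule 1, so it stays [i].
/l/ (word-final) occurs word-finally → [ɫ] by rule 2.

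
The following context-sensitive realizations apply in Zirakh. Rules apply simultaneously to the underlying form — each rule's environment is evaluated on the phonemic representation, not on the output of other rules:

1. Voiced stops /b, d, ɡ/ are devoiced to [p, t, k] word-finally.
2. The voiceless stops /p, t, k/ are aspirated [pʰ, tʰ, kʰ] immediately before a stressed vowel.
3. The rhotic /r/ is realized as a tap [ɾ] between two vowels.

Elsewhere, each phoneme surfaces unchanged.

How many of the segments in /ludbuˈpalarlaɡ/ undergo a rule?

2

Segments that undergo a rule: /p/ → [pʰ] (rule 2); /ɡ/ → [k] (rule 1).
All other segments surface unchanged.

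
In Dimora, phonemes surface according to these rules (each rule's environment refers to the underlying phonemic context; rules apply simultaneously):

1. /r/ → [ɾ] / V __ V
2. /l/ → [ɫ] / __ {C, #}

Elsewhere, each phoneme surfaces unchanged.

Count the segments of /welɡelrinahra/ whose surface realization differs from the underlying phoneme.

Segments that undergo a rule: /l/ → [ɫ] (rule 2); /l/ → [ɫ] (rule 2).
All other segments surface unchanged.

2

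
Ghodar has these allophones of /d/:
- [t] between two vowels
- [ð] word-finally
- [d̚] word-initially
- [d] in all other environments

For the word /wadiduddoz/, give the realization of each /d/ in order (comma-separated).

[t], [t], [d], [d]

Occurrence 1 (position 3): between two vowels → [t].
Occurrence 2 (position 5): between two vowels → [t].
Occurrence 3 (position 7): no conditioning environment matches → elsewhere allophone [d].
Occurrence 4 (position 8): no conditioning environment matches → elsewhere allophone [d].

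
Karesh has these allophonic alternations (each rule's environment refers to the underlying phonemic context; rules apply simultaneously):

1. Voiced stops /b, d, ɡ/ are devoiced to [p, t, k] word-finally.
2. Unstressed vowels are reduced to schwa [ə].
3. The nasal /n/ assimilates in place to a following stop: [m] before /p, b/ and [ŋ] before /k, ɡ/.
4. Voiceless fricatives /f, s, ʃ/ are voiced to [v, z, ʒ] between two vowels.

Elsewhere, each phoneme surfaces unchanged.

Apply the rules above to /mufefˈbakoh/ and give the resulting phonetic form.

Rule 2 applies to /u/ (between /m/ and /f/: in an unstressed syllable) → [ə].
Rule 4 applies to /f/ (between /u/ and /e/: between two vowels) → [v].
Rule 2 applies to /e/ (between /f/ and /f/: in an unstressed syllable) → [ə].
/f/ — between /e/ and /b/; rule 4 does not apply here → [f].
/b/ — between /f/ and /a/; rule 1 does not apply here → [b].
/a/ (between /b/ and /k/) fails the environment for rule 2, so it stays [a].
/o/ (between /k/ and /h/): in an unstressed syllable, so rule 2 applies → [ə].

[məvəfˈbakəh]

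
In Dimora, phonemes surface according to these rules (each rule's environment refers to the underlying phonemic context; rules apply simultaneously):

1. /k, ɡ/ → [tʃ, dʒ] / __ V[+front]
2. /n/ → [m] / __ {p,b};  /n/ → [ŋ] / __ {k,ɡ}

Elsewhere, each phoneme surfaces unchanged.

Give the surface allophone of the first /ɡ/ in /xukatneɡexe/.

/ɡ/ (between /e/ and /e/) occurs before a front vowel → [dʒ] by rule 1.

[dʒ]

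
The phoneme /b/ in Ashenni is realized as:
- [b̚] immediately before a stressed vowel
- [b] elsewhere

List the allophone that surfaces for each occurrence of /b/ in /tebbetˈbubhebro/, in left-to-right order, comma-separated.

Occurrence 1 (position 3): no conditioning environment matches → elsewhere allophone [b].
Occurrence 2 (position 4): no conditioning environment matches → elsewhere allophone [b].
Occurrence 3 (position 7): immediately before a stressed vowel → [b̚].
Occurrence 4 (position 9): no conditioning environment matches → elsewhere allophone [b].
Occurrence 5 (position 12): no conditioning environment matches → elsewhere allophone [b].

[b], [b], [b̚], [b], [b]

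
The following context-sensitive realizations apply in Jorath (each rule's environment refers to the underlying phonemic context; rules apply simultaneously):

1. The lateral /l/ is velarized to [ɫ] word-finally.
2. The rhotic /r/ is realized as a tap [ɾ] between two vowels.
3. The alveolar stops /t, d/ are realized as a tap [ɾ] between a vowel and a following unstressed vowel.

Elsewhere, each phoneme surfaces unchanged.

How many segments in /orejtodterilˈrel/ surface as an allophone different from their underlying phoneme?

Segments that undergo a rule: /r/ → [ɾ] (rule 2); /r/ → [ɾ] (rule 2); /l/ → [ɫ] (rule 1).
All other segments surface unchanged.

3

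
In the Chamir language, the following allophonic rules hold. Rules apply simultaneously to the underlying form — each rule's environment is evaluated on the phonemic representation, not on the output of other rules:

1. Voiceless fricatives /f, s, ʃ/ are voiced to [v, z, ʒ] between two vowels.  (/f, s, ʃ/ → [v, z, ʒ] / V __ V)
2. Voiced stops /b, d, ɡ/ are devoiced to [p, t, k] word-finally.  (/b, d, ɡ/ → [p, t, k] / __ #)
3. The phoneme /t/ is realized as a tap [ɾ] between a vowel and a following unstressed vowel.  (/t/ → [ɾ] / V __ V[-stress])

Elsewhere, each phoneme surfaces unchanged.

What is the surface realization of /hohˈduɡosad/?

/h/ (word-initial) is unaffected → [h].
/o/ stays [o].
/h/ stays [h].
/d/ — between /h/ and /u/; rule 2 does not apply here → [d].
/u/ (between /d/ and /ɡ/) is unaffected → [u].
/ɡ/ — between /u/ and /o/; rule 2 does not apply here → [ɡ].
/o/ stays [o].
Rule 1 applies to /s/ (between /o/ and /a/: between two vowels) → [z].
/a/ (between /s/ and /d/) is unaffected → [a].
/d/ (word-final) occurs word-finally → [t] by rule 2.

[hohˈduɡozat]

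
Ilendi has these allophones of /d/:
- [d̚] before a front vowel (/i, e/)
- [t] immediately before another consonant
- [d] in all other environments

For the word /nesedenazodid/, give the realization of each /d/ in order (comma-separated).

Occurrence 1 (position 5): before a front vowel (/i, e/) → [d̚].
Occurrence 2 (position 11): before a front vowel (/i, e/) → [d̚].
Occurrence 3 (position 13): no conditioning environment matches → elsewhere allophone [d].

[d̚], [d̚], [d]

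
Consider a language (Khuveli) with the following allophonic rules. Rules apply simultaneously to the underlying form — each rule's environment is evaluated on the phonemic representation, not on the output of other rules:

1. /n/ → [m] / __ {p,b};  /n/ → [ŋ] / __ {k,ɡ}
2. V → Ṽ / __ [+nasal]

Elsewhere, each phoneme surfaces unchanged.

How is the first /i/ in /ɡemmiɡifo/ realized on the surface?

/i/ (between /m/ and /ɡ/): rule 2 targets it, but not before a nasal consonant → unchanged [i].

[i]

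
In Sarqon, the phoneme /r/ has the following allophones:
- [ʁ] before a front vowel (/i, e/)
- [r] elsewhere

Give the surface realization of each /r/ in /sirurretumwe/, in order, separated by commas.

Occurrence 1 (position 3): no conditioning environment matches → elsewhere allophone [r].
Occurrence 2 (position 5): no conditioning environment matches → elsewhere allophone [r].
Occurrence 3 (position 6): before a front vowel (/i, e/) → [ʁ].

[r], [r], [ʁ]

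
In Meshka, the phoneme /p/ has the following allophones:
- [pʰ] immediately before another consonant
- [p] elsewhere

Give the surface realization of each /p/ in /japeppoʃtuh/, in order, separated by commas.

Occurrence 1 (position 3): no conditioning environment matches → elsewhere allophone [p].
Occurrence 2 (position 5): immediately before another consonant → [pʰ].
Occurrence 3 (position 6): no conditioning environment matches → elsewhere allophone [p].

[p], [pʰ], [p]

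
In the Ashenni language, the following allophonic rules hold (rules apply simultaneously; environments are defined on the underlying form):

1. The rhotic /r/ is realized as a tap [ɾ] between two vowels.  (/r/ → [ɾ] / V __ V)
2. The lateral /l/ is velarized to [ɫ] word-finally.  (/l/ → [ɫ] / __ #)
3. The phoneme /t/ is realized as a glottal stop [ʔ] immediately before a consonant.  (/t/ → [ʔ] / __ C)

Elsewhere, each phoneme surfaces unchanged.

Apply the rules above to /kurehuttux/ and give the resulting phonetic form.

/k/ stays [k].
/u/ (between /k/ and /r/) is unaffected → [u].
Rule 1 applies to /r/ (between /u/ and /e/: between two vowels) → [ɾ].
/e/ — not in any rule's target class → [e].
/h/ stays [h].
/u/ stays [u].
/t/ meets the environment for rule 3 (immediately before a consonant) → [ʔ].
/t/ (between /t/ and /u/): rule 3 targets it, but not immediately before a consonant → unchanged [t].
/u/ — not in any rule's target class → [u].
/x/ (word-final): no rule targets it → [x].

[kuɾehuʔtux]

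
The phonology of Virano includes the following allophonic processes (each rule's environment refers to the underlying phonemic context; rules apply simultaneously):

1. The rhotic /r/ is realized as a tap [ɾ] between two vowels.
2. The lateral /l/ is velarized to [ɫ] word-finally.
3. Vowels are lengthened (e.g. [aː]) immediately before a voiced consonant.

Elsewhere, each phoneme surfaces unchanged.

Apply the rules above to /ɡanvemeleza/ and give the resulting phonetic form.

/ɡ/ (word-initial): no rule targets it → [ɡ].
/a/ (between /ɡ/ and /n/) occurs before a voiced consonant → [aː] by rule 3.
/n/ — not in any rule's target class → [n].
/v/ stays [v].
/e/ — between /v/ and /m/, before a voiced consonant — surfaces as [eː] (rule 3).
/m/ stays [m].
Rule 3 applies to /e/ (between /m/ and /l/: before a voiced consonant) → [eː].
/l/ (between /e/ and /e/) fails the environment for rule 2, so it stays [l].
/e/ — between /l/ and /z/, before a voiced consonant — surfaces as [eː] (rule 3).
/z/ (between /e/ and /a/): no rule targets it → [z].
/a/ (word-final): rule 3 targets it, but not before a voiced consonant → unchanged [a].

[ɡaːnveːmeːleːza]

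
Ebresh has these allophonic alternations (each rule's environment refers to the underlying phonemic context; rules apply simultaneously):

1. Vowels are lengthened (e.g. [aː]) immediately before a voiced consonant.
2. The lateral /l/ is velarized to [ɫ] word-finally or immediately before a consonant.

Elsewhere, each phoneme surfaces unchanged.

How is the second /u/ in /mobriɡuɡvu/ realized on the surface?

/u/ (word-final) is in the target of rule 1 but the environment (before a voiced consonant) is not met → [u].

[u]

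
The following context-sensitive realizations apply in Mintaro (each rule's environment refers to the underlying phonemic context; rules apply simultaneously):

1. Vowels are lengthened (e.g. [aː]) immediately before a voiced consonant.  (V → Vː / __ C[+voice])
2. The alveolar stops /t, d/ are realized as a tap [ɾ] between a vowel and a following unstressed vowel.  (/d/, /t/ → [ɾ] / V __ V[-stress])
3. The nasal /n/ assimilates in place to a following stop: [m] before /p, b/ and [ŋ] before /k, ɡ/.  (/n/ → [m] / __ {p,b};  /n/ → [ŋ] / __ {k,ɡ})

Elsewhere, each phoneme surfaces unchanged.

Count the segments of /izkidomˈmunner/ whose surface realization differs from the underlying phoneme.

Segments that undergo a rule: /i/ → [iː] (rule 1); /i/ → [iː] (rule 1); /d/ → [ɾ] (rule 2); /o/ → [oː] (rule 1); /u/ → [uː] (rule 1); /e/ → [eː] (rule 1).
All other segments surface unchanged.

6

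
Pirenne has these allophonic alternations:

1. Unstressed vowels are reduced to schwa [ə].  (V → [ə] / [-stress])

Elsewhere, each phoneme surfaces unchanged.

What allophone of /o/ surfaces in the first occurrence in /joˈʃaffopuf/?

[ə]

/o/ (between /j/ and /ʃ/): in an unstressed syllable, so rule 1 applies → [ə].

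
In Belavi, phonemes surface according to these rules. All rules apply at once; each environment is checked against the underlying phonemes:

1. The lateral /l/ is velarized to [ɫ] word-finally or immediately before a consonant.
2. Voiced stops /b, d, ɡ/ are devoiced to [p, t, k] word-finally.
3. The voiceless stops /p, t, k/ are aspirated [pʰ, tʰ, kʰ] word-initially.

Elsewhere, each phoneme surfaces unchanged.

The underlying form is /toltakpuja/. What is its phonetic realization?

[tʰoɫtakpuja]

Rule 3 applies to /t/ (word-initial: word-initially) → [tʰ].
/o/ (between /t/ and /l/) is unaffected → [o].
/l/ meets the environment for rule 1 (word-finally or immediately before a consonant) → [ɫ].
/t/ (between /l/ and /a/): rule 3 targets it, but not word-initially → unchanged [t].
/a/ stays [a].
/k/ (between /a/ and /p/) is in the target of rule 3 but the environment (word-initially) is not met → [k].
/p/ (between /k/ and /u/) is in the target of rule 3 but the environment (word-initially) is not met → [p].
/u/ — not in any rule's target class → [u].
/j/ stays [j].
/a/ stays [a].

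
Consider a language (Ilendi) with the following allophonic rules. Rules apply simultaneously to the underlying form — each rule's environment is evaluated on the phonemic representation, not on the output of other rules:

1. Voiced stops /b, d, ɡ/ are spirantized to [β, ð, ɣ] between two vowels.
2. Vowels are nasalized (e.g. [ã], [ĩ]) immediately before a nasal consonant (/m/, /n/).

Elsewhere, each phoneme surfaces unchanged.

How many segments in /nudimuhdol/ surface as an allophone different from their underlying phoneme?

Segments that undergo a rule: /d/ → [ð] (rule 1); /i/ → [ĩ] (rule 2).
All other segments surface unchanged.

2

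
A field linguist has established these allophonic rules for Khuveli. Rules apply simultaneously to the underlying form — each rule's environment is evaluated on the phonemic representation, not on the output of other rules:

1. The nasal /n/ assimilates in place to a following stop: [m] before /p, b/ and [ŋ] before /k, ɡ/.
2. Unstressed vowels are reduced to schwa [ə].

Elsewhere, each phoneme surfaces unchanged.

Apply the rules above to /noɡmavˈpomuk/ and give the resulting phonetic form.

[nəɡməvˈpomək]

/n/ — word-initial; rule 1 does not apply here → [n].
Rule 2 applies to /o/ (between /n/ and /ɡ/: in an unstressed syllable) → [ə].
/a/ meets the environment for rule 2 (in an unstressed syllable) → [ə].
/o/ (between /p/ and /m/): rule 2 targets it, but not in an unstressed syllable → unchanged [o].
/u/ (between /m/ and /k/) occurs in an unstressed syllable → [ə] by rule 2.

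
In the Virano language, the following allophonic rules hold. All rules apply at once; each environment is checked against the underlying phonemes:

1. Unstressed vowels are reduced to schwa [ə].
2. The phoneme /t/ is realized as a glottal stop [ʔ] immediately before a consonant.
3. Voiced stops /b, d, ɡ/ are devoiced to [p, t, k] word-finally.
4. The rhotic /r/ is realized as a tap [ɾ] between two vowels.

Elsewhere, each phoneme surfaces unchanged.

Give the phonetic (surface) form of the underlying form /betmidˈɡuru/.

/b/ (word-initial): rule 3 targets it, but not word-finally → unchanged [b].
/e/ — between /b/ and /t/, in an unstressed syllable — surfaces as [ə] (rule 1).
/t/ meets the environment for rule 2 (immediately before a consonant) → [ʔ].
/i/ meets the environment for rule 1 (in an unstressed syllable) → [ə].
/d/ — between /i/ and /ɡ/; rule 3 does not apply here → [d].
/ɡ/ — between /d/ and /u/; rule 3 does not apply here → [ɡ].
/u/ (between /ɡ/ and /r/): rule 1 targets it, but not in an unstressed syllable → unchanged [u].
/r/ meets the environment for rule 4 (between two vowels) → [ɾ].
/u/ meets the environment for rule 1 (in an unstressed syllable) → [ə].

[bəʔmədˈɡuɾə]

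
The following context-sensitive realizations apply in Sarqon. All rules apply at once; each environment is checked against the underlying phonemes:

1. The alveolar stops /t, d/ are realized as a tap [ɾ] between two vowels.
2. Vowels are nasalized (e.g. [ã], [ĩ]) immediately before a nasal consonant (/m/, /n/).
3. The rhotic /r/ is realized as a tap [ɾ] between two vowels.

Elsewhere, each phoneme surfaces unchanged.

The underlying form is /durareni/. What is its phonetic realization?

/d/ (word-initial) is in the target of rule 1 but the environment (between two vowels) is not met → [d].
/u/ (between /d/ and /r/): rule 2 targets it, but not before a nasal consonant → unchanged [u].
Rule 3 applies to /r/ (between /u/ and /a/: between two vowels) → [ɾ].
/a/ (between /r/ and /r/) fails the environment for rule 2, so it stays [a].
/r/ meets the environment for rule 3 (between two vowels) → [ɾ].
Rule 2 applies to /e/ (between /r/ and /n/: before a nasal consonant) → [ẽ].
/n/ (between /e/ and /i/) is unaffected → [n].
/i/ (word-final) fails the environment for rule 2, so it stays [i].

[duɾaɾẽni]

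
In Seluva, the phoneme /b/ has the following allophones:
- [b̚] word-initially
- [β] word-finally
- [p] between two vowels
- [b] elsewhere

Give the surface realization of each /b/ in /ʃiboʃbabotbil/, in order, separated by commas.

Occurrence 1 (position 3): between two vowels → [p].
Occurrence 2 (position 6): no conditioning environment matches → elsewhere allophone [b].
Occurrence 3 (position 8): between two vowels → [p].
Occurrence 4 (position 11): no conditioning environment matches → elsewhere allophone [b].

[p], [b], [p], [b]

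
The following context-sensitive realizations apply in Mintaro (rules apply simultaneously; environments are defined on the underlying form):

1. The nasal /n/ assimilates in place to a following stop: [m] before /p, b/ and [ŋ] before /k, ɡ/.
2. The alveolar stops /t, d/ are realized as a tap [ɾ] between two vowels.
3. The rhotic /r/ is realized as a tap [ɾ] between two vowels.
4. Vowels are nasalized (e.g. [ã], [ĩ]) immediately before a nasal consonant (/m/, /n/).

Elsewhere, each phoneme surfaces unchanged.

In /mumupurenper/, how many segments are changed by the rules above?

Segments that undergo a rule: /u/ → [ũ] (rule 4); /r/ → [ɾ] (rule 3); /e/ → [ẽ] (rule 4); /n/ → [m] (rule 1).
All other segments surface unchanged.

4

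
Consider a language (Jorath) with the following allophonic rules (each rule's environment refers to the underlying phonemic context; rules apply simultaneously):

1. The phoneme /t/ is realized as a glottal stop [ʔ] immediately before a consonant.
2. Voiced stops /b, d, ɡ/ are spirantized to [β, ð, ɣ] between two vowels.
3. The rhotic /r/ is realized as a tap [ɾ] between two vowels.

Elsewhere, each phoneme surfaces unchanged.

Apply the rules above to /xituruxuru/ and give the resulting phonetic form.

[xituɾuxuɾu]

/t/ — between /i/ and /u/; rule 1 does not apply here → [t].
/r/ — between /u/ and /u/, between two vowels — surfaces as [ɾ] (rule 3).
Rule 3 applies to /r/ (between /u/ and /u/: between two vowels) → [ɾ].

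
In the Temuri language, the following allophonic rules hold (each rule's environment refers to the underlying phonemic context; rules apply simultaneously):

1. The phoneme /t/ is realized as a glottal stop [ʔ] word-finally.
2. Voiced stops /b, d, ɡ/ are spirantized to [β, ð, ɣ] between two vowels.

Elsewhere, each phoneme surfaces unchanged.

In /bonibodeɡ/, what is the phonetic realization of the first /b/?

/b/ — word-initial; rule 2 does not apply here → [b].

[b]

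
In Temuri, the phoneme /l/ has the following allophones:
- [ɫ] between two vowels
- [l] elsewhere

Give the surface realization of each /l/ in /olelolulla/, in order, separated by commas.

Occurrence 1 (position 2): between two vowels → [ɫ].
Occurrence 2 (position 4): between two vowels → [ɫ].
Occurrence 3 (position 6): between two vowels → [ɫ].
Occurrence 4 (position 8): no conditioning environment matches → elsewhere allophone [l].
Occurrence 5 (position 9): no conditioning environment matches → elsewhere allophone [l].

[ɫ], [ɫ], [ɫ], [l], [l]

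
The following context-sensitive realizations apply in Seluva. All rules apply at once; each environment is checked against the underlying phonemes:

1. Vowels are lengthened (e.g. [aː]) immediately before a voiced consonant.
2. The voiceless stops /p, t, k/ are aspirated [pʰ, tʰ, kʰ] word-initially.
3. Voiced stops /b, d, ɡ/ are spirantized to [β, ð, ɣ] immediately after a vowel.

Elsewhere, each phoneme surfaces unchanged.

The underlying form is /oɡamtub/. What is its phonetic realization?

/o/ — word-initial, before a voiced consonant — surfaces as [oː] (rule 1).
/ɡ/ (between /o/ and /a/) occurs immediately after a vowel → [ɣ] by rule 3.
/a/ — between /ɡ/ and /m/, before a voiced consonant — surfaces as [aː] (rule 1).
/m/ (between /a/ and /t/) is unaffected → [m].
/t/ (between /m/ and /u/) is in the target of rule 2 but the environment (word-initially) is not met → [t].
Rule 1 applies to /u/ (between /t/ and /b/: before a voiced consonant) → [uː].
/b/ — word-final, immediately after a vowel — surfaces as [β] (rule 3).

[oːɣaːmtuːβ]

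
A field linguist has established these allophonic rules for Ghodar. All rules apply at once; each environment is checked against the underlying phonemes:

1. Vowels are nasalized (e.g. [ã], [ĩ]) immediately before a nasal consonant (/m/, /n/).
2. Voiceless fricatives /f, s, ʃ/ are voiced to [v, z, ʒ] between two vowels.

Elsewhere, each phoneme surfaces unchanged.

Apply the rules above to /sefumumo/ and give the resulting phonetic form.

/s/ (word-initial) is in the target of rule 2 but the environment (between two vowels) is not met → [s].
/e/ (between /s/ and /f/): rule 1 targets it, but not before a nasal consonant → unchanged [e].
Rule 2 applies to /f/ (between /e/ and /u/: between two vowels) → [v].
/u/ (between /f/ and /m/) occurs before a nasal consonant → [ũ] by rule 1.
/m/ (between /u/ and /u/): no rule targets it → [m].
Rule 1 applies to /u/ (between /m/ and /m/: before a nasal consonant) → [ũ].
/m/ stays [m].
/o/ (word-final) fails the environment for rule 1, so it stays [o].

[sevũmũmo]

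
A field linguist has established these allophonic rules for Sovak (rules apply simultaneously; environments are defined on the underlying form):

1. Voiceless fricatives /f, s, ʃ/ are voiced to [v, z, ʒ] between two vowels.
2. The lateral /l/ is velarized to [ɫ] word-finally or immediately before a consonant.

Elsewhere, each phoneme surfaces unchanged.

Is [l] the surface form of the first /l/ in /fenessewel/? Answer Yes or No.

/l/ (word-final): word-finally or immediately before a consonant, so rule 2 applies → [ɫ].
The actual realization is [ɫ], not [l].

No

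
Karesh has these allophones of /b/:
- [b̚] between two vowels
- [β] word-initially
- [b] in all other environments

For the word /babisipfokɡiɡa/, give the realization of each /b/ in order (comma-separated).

[β], [b̚]

Occurrence 1 (position 1): word-initially → [β].
Occurrence 2 (position 3): between two vowels → [b̚].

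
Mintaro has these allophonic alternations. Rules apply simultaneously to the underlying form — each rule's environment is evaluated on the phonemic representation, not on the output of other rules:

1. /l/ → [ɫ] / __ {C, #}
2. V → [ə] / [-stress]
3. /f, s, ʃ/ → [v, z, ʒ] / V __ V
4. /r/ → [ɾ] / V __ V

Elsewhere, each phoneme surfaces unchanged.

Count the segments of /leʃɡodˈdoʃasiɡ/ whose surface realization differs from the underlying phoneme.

Segments that undergo a rule: /e/ → [ə] (rule 2); /o/ → [ə] (rule 2); /ʃ/ → [ʒ] (rule 3); /a/ → [ə] (rule 2); /s/ → [z] (rule 3); /i/ → [ə] (rule 2).
All other segments surface unchanged.

6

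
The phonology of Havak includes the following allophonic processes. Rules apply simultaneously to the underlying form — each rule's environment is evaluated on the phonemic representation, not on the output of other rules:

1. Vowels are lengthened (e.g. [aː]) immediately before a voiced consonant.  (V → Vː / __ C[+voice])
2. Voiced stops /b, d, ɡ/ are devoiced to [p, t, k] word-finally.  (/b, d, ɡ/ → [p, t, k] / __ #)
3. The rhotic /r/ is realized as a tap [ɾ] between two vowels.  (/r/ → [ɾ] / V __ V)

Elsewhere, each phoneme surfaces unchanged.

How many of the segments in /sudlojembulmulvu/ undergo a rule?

5

Segments that undergo a rule: /u/ → [uː] (rule 1); /o/ → [oː] (rule 1); /e/ → [eː] (rule 1); /u/ → [uː] (rule 1); /u/ → [uː] (rule 1).
All other segments surface unchanged.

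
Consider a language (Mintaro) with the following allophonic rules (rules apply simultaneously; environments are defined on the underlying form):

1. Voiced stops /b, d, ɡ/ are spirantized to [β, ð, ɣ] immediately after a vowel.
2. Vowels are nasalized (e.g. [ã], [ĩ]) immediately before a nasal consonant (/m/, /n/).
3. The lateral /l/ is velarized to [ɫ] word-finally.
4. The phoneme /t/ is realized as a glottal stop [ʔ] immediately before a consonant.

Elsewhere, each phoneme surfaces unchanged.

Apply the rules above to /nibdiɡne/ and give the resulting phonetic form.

/n/ (word-initial) is unaffected → [n].
/i/ (between /n/ and /b/) fails the environment for rule 2, so it stays [i].
/b/ (between /i/ and /d/) occurs immediately after a vowel → [β] by rule 1.
/d/ (between /b/ and /i/) is in the target of rule 1 but the environment (immediately after a vowel) is not met → [d].
/i/ (between /d/ and /ɡ/) is in the target of rule 2 but the environment (before a nasal consonant) is not met → [i].
/ɡ/ (between /i/ and /n/) occurs immediately after a vowel → [ɣ] by rule 1.
/n/ — not in any rule's target class → [n].
/e/ (word-final) fails the environment for rule 2, so it stays [e].

[niβdiɣne]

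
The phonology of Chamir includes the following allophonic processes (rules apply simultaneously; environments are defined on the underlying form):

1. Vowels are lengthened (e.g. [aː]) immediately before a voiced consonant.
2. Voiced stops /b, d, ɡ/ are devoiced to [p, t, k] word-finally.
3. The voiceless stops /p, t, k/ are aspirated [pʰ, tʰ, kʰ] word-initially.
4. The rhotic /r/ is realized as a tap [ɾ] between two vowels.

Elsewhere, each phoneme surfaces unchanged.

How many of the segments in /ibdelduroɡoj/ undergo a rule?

6

Segments that undergo a rule: /i/ → [iː] (rule 1); /e/ → [eː] (rule 1); /u/ → [uː] (rule 1); /r/ → [ɾ] (rule 4); /o/ → [oː] (rule 1); /o/ → [oː] (rule 1).
All other segments surface unchanged.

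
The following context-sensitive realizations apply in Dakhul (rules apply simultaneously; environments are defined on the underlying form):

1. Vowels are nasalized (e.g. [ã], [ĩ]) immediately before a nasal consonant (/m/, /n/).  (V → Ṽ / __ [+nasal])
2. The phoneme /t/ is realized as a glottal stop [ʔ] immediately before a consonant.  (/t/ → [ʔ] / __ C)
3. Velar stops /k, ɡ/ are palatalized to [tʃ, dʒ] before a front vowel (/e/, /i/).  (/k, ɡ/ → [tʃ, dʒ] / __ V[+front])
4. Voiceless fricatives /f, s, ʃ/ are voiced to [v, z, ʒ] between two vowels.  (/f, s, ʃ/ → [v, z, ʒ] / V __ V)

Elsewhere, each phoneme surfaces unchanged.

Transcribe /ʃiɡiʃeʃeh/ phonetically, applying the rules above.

[ʃidʒiʒeʒeh]

/ʃ/ (word-initial) fails the environment for rule 4, so it stays [ʃ].
/i/ (between /ʃ/ and /ɡ/) fails the environment for rule 1, so it stays [i].
/ɡ/ — between /i/ and /i/, before a front vowel — surfaces as [dʒ] (rule 3).
/i/ (between /ɡ/ and /ʃ/) fails the environment for rule 1, so it stays [i].
/ʃ/ meets the environment for rule 4 (between two vowels) → [ʒ].
/e/ (between /ʃ/ and /ʃ/): rule 1 targets it, but not before a nasal consonant → unchanged [e].
/ʃ/ (between /e/ and /e/): between two vowels, so rule 4 applies → [ʒ].
/e/ (between /ʃ/ and /h/) fails the environment for rule 1, so it stays [e].
/h/ — not in any rule's target class → [h].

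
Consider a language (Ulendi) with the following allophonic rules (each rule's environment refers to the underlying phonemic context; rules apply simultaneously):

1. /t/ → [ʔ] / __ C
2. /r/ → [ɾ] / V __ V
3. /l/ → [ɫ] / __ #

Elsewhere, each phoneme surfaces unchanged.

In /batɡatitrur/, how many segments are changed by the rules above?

2

Segments that undergo a rule: /t/ → [ʔ] (rule 1); /t/ → [ʔ] (rule 1).
All other segments surface unchanged.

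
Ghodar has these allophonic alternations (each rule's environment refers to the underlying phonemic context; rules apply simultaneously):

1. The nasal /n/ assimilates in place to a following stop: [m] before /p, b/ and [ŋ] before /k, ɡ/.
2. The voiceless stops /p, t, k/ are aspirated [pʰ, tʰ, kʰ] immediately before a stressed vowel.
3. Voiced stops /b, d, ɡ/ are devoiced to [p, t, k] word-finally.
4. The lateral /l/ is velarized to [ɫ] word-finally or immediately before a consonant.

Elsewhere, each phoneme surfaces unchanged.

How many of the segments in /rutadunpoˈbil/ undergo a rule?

2

Segments that undergo a rule: /n/ → [m] (rule 1); /l/ → [ɫ] (rule 4).
All other segments surface unchanged.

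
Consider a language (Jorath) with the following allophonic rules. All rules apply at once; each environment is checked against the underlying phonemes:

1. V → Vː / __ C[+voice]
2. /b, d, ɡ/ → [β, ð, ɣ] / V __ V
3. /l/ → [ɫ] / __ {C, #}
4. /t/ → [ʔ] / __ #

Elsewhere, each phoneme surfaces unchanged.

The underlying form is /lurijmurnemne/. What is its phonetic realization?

/l/ (word-initial) fails the environment for rule 3, so it stays [l].
Rule 1 applies to /u/ (between /l/ and /r/: before a voiced consonant) → [uː].
/r/ stays [r].
Rule 1 applies to /i/ (between /r/ and /j/: before a voiced consonant) → [iː].
/j/ stays [j].
/m/ (between /j/ and /u/) is unaffected → [m].
/u/ meets the environment for rule 1 (before a voiced consonant) → [uː].
/r/ (between /u/ and /n/) is unaffected → [r].
/n/ stays [n].
/e/ (between /n/ and /m/): before a voiced consonant, so rule 1 applies → [eː].
/m/ (between /e/ and /n/): no rule targets it → [m].
/n/ (between /m/ and /e/): no rule targets it → [n].
/e/ — word-final; rule 1 does not apply here → [e].

[luːriːjmuːrneːmne]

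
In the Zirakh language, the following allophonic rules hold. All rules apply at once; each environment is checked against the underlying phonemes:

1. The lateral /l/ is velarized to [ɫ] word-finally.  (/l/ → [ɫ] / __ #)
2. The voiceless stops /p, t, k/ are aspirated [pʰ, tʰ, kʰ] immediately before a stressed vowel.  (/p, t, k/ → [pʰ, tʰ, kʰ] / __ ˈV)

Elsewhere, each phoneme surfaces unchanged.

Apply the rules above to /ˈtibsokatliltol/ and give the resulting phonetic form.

[ˈtʰibsokatliltoɫ]

Rule 2 applies to /t/ (word-initial: immediately before a stressed vowel) → [tʰ].
/i/ — not in any rule's target class → [i].
/b/ (between /i/ and /s/) is unaffected → [b].
/s/ — not in any rule's target class → [s].
/o/ stays [o].
/k/ (between /o/ and /a/) is in the target of rule 2 but the environment (immediately before a stressed vowel) is not met → [k].
/a/ — not in any rule's target class → [a].
/t/ (between /a/ and /l/) fails the environment for rule 2, so it stays [t].
/l/ (between /t/ and /i/) fails the environment for rule 1, so it stays [l].
/i/ — not in any rule's target class → [i].
/l/ (between /i/ and /t/) is in the target of rule 1 but the environment (word-finally) is not met → [l].
/t/ (between /l/ and /o/): rule 2 targets it, but not immediately before a stressed vowel → unchanged [t].
/o/ (between /t/ and /l/): no rule targets it → [o].
Rule 1 applies to /l/ (word-final: word-finally) → [ɫ].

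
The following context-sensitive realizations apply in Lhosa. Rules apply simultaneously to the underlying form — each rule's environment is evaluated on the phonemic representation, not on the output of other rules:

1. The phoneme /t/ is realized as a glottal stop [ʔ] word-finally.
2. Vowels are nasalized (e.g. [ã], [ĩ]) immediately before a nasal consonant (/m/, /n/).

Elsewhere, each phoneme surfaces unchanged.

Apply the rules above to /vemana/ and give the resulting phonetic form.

[vẽmãna]

/v/ (word-initial) is unaffected → [v].
/e/ (between /v/ and /m/) occurs before a nasal consonant → [ẽ] by rule 2.
/m/ stays [m].
/a/ meets the environment for rule 2 (before a nasal consonant) → [ã].
/n/ (between /a/ and /a/): no rule targets it → [n].
/a/ (word-final): rule 2 targets it, but not before a nasal consonant → unchanged [a].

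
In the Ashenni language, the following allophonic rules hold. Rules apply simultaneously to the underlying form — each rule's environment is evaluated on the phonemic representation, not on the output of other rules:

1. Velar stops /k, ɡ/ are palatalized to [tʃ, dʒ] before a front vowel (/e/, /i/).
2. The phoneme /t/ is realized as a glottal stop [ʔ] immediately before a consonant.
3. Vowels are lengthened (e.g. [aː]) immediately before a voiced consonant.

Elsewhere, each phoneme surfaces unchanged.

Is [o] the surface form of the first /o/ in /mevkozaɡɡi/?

No

/o/ — between /k/ and /z/, before a voiced consonant — surfaces as [oː] (rule 3).
The actual realization is [oː], not [o].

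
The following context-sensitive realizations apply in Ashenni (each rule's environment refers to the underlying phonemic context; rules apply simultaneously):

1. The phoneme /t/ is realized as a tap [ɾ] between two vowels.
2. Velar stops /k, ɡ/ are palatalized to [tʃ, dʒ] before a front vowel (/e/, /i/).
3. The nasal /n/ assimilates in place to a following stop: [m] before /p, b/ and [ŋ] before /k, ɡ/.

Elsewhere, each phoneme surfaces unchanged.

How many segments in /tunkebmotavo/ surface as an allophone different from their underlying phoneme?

Segments that undergo a rule: /n/ → [ŋ] (rule 3); /k/ → [tʃ] (rule 2); /t/ → [ɾ] (rule 1).
All other segments surface unchanged.

3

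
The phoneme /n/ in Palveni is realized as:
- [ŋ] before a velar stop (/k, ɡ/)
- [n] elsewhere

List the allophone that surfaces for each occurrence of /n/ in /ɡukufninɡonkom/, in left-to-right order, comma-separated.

Occurrence 1 (position 6): no conditioning environment matches → elsewhere allophone [n].
Occurrence 2 (position 8): before a velar stop → [ŋ].
Occurrence 3 (position 11): before a velar stop → [ŋ].

[n], [ŋ], [ŋ]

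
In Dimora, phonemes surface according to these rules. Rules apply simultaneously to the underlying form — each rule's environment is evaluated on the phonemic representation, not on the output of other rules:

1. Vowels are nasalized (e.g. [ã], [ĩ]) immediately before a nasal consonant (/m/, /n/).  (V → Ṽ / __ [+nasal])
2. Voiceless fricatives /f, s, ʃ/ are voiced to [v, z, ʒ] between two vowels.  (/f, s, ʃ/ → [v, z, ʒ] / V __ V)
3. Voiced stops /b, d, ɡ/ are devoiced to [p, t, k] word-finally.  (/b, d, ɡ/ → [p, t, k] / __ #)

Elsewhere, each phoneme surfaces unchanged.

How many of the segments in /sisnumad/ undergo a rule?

Segments that undergo a rule: /u/ → [ũ] (rule 1); /d/ → [t] (rule 3).
All other segments surface unchanged.

2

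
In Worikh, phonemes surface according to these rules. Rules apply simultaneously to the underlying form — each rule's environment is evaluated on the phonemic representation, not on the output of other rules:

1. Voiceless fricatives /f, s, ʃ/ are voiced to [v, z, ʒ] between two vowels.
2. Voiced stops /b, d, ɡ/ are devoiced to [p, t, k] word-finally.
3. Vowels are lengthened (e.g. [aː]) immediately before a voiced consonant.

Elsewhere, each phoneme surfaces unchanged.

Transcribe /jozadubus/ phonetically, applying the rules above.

/j/ (word-initial): no rule targets it → [j].
/o/ — between /j/ and /z/, before a voiced consonant — surfaces as [oː] (rule 3).
/z/ (between /o/ and /a/) is unaffected → [z].
/a/ (between /z/ and /d/): before a voiced consonant, so rule 3 applies → [aː].
/d/ (between /a/ and /u/): rule 2 targets it, but not word-finally → unchanged [d].
/u/ meets the environment for rule 3 (before a voiced consonant) → [uː].
/b/ — between /u/ and /u/; rule 2 does not apply here → [b].
/u/ (between /b/ and /s/): rule 3 targets it, but not before a voiced consonant → unchanged [u].
/s/ (word-final) is in the target of rule 1 but the environment (between two vowels) is not met → [s].

[joːzaːduːbus]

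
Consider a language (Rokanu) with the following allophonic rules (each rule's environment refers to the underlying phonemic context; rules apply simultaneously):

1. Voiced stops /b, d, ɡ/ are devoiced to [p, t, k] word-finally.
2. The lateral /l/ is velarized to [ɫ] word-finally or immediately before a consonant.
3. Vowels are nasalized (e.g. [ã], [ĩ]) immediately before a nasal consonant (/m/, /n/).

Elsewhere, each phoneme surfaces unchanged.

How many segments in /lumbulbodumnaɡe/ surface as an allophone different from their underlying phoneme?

3

Segments that undergo a rule: /u/ → [ũ] (rule 3); /l/ → [ɫ] (rule 2); /u/ → [ũ] (rule 3).
All other segments surface unchanged.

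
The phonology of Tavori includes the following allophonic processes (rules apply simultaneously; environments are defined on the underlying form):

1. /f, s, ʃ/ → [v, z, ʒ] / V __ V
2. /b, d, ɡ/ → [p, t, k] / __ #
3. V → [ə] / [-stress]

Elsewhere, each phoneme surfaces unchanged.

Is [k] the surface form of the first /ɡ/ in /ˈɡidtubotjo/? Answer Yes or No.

No

/ɡ/ — word-initial; rule 2 does not apply here → [ɡ].
The actual realization is [ɡ], not [k].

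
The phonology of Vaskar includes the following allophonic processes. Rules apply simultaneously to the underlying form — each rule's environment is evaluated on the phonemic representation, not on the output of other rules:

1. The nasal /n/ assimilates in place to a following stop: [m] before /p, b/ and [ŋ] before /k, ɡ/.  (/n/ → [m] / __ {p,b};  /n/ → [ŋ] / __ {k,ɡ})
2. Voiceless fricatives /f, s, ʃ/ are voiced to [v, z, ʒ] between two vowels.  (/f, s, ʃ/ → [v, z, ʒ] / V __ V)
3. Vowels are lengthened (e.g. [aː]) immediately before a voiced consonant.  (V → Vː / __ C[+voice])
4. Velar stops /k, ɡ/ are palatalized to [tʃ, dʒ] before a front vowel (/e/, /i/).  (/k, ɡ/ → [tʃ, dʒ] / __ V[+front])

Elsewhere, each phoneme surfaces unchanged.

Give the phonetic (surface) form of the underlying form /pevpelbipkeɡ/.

/p/ (word-initial): no rule targets it → [p].
/e/ meets the environment for rule 3 (before a voiced consonant) → [eː].
/v/ stays [v].
/p/ (between /v/ and /e/) is unaffected → [p].
/e/ meets the environment for rule 3 (before a voiced consonant) → [eː].
/l/ — not in any rule's target class → [l].
/b/ (between /l/ and /i/) is unaffected → [b].
/i/ (between /b/ and /p/) fails the environment for rule 3, so it stays [i].
/p/ (between /i/ and /k/) is unaffected → [p].
/k/ — between /p/ and /e/, before a front vowel — surfaces as [tʃ] (rule 4).
/e/ (between /k/ and /ɡ/): before a voiced consonant, so rule 3 applies → [eː].
/ɡ/ (word-final) fails the environment for rule 4, so it stays [ɡ].

[peːvpeːlbiptʃeːɡ]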